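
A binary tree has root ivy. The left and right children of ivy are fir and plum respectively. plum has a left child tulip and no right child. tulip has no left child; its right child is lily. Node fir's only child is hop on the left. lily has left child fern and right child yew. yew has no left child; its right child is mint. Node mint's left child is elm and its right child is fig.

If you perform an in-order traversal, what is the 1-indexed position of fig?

In-order visits the left subtree, then the node, then the right subtree.
At ivy: go left to fir.
  At fir: go left to hop.
    hop is a leaf — visit hop.
  Visit fir.
  At fir: no right child.
Visit ivy.
At ivy: go right to plum.
  At plum: go left to tulip.
    At tulip: no left child.
    Visit tulip.
    At tulip: go right to lily.
      At lily: go left to fern.
        fern is a leaf — visit fern.
      Visit lily.
      At lily: go right to yew.
        At yew: no left child.
        Visit yew.
        At yew: go right to mint.
          At mint: go left to elm.
            elm is a leaf — visit elm.
          Visit mint.
          At mint: go right to fig.
            fig is a leaf — visit fig.
  Visit plum.
  At plum: no right child.
Full in-order sequence: hop, fir, ivy, tulip, fern, lily, yew, elm, mint, fig, plum.

10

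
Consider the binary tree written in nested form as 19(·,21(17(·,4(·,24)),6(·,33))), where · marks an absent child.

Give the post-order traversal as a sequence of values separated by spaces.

Post-order visits the left subtree, then the right subtree, then the node.
At 19: no left child.
At 19: go right to 21.
  At 21: go left to 17.
    At 17: no left child.
    At 17: go right to 4.
      At 4: no left child.
      At 4: go right to 24.
        24 is a leaf — visit 24.
      Visit 4.
    Visit 17.
  At 21: go right to 6.
    At 6: no left child.
    At 6: go right to 33.
      33 is a leaf — visit 33.
    Visit 6.
  Visit 21.
Visit 19.

24 4 17 33 6 21 19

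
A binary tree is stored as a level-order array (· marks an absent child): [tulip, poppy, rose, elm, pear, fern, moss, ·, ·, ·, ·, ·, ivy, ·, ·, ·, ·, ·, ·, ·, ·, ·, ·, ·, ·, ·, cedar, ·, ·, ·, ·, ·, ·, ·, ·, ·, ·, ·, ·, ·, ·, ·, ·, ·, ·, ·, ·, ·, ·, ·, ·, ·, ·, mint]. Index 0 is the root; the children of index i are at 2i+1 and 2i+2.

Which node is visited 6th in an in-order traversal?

In-order visits the left subtree, then the node, then the right subtree.
At tulip: go left to poppy.
  At poppy: go left to elm.
    elm is a leaf — visit elm.
  Visit poppy.
  At poppy: go right to pear.
    pear is a leaf — visit pear.
Visit tulip.
At tulip: go right to rose.
  At rose: go left to fern.
    At fern: no left child.
    Visit fern.
    At fern: go right to ivy.
      At ivy: no left child.
      Visit ivy.
      At ivy: go right to cedar.
        At cedar: go left to mint.
          mint is a leaf — visit mint.
        Visit cedar.
        At cedar: no right child.
  Visit rose.
  At rose: go right to moss.
    moss is a leaf — visit moss.
Full in-order sequence: elm, poppy, pear, tulip, fern, ivy, mint, cedar, rose, moss.

ivy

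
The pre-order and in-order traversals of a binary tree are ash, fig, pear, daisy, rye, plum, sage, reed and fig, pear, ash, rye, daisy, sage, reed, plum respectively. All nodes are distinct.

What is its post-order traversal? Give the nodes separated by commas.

The first element of pre-order is the root; it splits in-order into left and right subtrees.
Root ash: left subtree has 2 nodes {fig, pear}, right has 5 {rye, daisy, sage, reed, plum}.
  Root fig: left subtree has 0 nodes { }, right has 1 {pear}.
  Root daisy: left subtree has 1 node {rye}, right has 3 {sage, reed, plum}.
    Root plum: left subtree has 2 nodes {sage, reed}, right has 0 { }.
      Root sage: left subtree has 0 nodes { }, right has 1 {reed}.

pear, fig, rye, reed, sage, plum, daisy, ash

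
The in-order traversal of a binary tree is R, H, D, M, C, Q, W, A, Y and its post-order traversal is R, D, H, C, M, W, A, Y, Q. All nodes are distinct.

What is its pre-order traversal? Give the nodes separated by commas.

Q, M, H, R, D, C, Y, A, W

The last element of post-order is the root; it splits in-order into left and right subtrees.
Root Q: left subtree has 5 nodes {R, H, D, M, C}, right has 3 {W, A, Y}.
  Root M: left subtree has 3 nodes {R, H, D}, right has 1 {C}.
    Root H: left subtree has 1 node {R}, right has 1 {D}.
  Root Y: left subtree has 2 nodes {W, A}, right has 0 { }.
    Root A: left subtree has 1 node {W}, right has 0 { }.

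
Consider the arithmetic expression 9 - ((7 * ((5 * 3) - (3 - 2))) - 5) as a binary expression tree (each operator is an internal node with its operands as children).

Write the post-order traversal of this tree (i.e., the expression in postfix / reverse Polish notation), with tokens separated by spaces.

Post-order on an expression tree gives postfix notation: for each operator, emit left operand, right operand, then the operator.

9 7 5 3 * 3 2 - - * 5 - -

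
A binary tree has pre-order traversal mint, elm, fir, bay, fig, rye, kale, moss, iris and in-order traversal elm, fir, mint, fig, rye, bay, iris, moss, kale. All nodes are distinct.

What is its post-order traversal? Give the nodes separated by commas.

The first element of pre-order is the root; it splits in-order into left and right subtrees.
Root mint: left subtree has 2 nodes {elm, fir}, right has 6 {fig, rye, bay, iris, moss, kale}.
  Root elm: left subtree has 0 nodes { }, right has 1 {fir}.
  Root bay: left subtree has 2 nodes {fig, rye}, right has 3 {iris, moss, kale}.
    Root fig: left subtree has 0 nodes { }, right has 1 {rye}.
    Root kale: left subtree has 2 nodes {iris, moss}, right has 0 { }.
      Root moss: left subtree has 1 node {iris}, right has 0 { }.

fir, elm, rye, fig, iris, moss, kale, bay, mint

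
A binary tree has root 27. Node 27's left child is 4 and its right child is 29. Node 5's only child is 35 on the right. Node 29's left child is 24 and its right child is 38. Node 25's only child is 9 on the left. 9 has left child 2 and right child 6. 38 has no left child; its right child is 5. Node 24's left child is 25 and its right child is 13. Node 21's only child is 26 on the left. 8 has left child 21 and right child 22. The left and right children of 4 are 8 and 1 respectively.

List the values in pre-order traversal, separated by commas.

Pre-order visits the node, then its left subtree, then its right subtree.
Visit 27.
At 27: go left to 4.
  Visit 4.
  At 4: go left to 8.
    Visit 8.
    At 8: go left to 21.
      Visit 21.
      At 21: go left to 26.
        26 is a leaf — visit 26.
      At 21: no right child.
    At 8: go right to 22.
      22 is a leaf — visit 22.
  At 4: go right to 1.
    1 is a leaf — visit 1.
At 27: go right to 29.
  Visit 29.
  At 29: go left to 24.
    Visit 24.
    At 24: go left to 25.
      Visit 25.
      At 25: go left to 9.
        Visit 9.
        At 9: go left to 2.
          2 is a leaf — visit 2.
        At 9: go right to 6.
          6 is a leaf — visit 6.
      At 25: no right child.
    At 24: go right to 13.
      13 is a leaf — visit 13.
  At 29: go right to 38.
    Visit 38.
    At 38: no left child.
    At 38: go right to 5.
      Visit 5.
      At 5: no left child.
      At 5: go right to 35.
        35 is a leaf — visit 35.

27, 4, 8, 21, 26, 22, 1, 29, 24, 25, 9, 2, 6, 13, 38, 5, 35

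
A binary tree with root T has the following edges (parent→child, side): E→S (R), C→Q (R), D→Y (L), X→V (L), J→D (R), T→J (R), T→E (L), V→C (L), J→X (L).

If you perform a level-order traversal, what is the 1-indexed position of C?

Level-order visits nodes level by level from the root, left to right within each level.
Level 0: T
Level 1: E, J
Level 2: S, X, D
Level 3: V, Y
Level 4: C
Level 5: Q
Full level-order sequence: T, E, J, S, X, D, V, Y, C, Q.

9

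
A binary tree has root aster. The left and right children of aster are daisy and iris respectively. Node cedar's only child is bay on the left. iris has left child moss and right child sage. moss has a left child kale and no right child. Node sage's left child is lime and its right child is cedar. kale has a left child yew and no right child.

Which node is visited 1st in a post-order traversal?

Post-order visits the left subtree, then the right subtree, then the node.
At aster: go left to daisy.
  daisy is a leaf — visit daisy.
At aster: go right to iris.
  At iris: go left to moss.
    At moss: go left to kale.
      At kale: go left to yew.
        yew is a leaf — visit yew.
      At kale: no right child.
      Visit kale.
    At moss: no right child.
    Visit moss.
  At iris: go right to sage.
    At sage: go left to lime.
      lime is a leaf — visit lime.
    At sage: go right to cedar.
      At cedar: go left to bay.
        bay is a leaf — visit bay.
      At cedar: no right child.
      Visit cedar.
    Visit sage.
  Visit iris.
Visit aster.
Full post-order sequence: daisy, yew, kale, moss, lime, bay, cedar, sage, iris, aster.

daisy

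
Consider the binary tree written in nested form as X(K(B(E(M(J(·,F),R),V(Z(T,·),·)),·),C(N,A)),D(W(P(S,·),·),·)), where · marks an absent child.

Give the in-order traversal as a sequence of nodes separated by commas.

J, F, M, R, E, T, Z, V, B, K, N, C, A, X, S, P, W, D

In-order visits the left subtree, then the node, then the right subtree.
At X: go left to K.
  At K: go left to B.
    At B: go left to E.
      At E: go left to M.
        At M: go left to J.
          At J: no left child.
          Visit J.
          At J: go right to F.
            F is a leaf — visit F.
        Visit M.
        At M: go right to R.
          R is a leaf — visit R.
      Visit E.
      At E: go right to V.
        At V: go left to Z.
          At Z: go left to T.
            T is a leaf — visit T.
          Visit Z.
          At Z: no right child.
        Visit V.
        At V: no right child.
    Visit B.
    At B: no right child.
  Visit K.
  At K: go right to C.
    At C: go left to N.
      N is a leaf — visit N.
    Visit C.
    At C: go right to A.
      A is a leaf — visit A.
Visit X.
At X: go right to D.
  At D: go left to W.
    At W: go left to P.
      At P: go left to S.
        S is a leaf — visit S.
      Visit P.
      At P: no right child.
    Visit W.
    At W: no right child.
  Visit D.
  At D: no right child.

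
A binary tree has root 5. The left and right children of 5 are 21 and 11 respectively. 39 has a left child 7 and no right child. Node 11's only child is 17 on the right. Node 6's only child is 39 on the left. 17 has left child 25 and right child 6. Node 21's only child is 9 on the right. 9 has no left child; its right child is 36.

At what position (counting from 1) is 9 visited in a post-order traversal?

Post-order visits the left subtree, then the right subtree, then the node.
At 5: go left to 21.
  At 21: no left child.
  At 21: go right to 9.
    At 9: no left child.
    At 9: go right to 36.
      36 is a leaf — visit 36.
    Visit 9.
  Visit 21.
At 5: go right to 11.
  At 11: no left child.
  At 11: go right to 17.
    At 17: go left to 25.
      25 is a leaf — visit 25.
    At 17: go right to 6.
      At 6: go left to 39.
        At 39: go left to 7.
          7 is a leaf — visit 7.
        At 39: no right child.
        Visit 39.
      At 6: no right child.
      Visit 6.
    Visit 17.
  Visit 11.
Visit 5.
Full post-order sequence: 36, 9, 21, 25, 7, 39, 6, 17, 11, 5.

2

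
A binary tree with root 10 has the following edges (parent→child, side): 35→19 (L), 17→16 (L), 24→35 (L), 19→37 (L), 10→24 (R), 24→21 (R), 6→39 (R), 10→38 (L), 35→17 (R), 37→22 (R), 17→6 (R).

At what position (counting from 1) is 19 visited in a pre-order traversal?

5

Pre-order visits the node, then its left subtree, then its right subtree.
Visit 10.
At 10: go left to 38.
  38 is a leaf — visit 38.
At 10: go right to 24.
  Visit 24.
  At 24: go left to 35.
    Visit 35.
    At 35: go left to 19.
      Visit 19.
      At 19: go left to 37.
        Visit 37.
        At 37: no left child.
        At 37: go right to 22.
          22 is a leaf — visit 22.
      At 19: no right child.
    At 35: go right to 17.
      Visit 17.
      At 17: go left to 16.
        16 is a leaf — visit 16.
      At 17: go right to 6.
        Visit 6.
        At 6: no left child.
        At 6: go right to 39.
          39 is a leaf — visit 39.
  At 24: go right to 21.
    21 is a leaf — visit 21.
Full pre-order sequence: 10, 38, 24, 35, 19, 37, 22, 17, 16, 6, 39, 21.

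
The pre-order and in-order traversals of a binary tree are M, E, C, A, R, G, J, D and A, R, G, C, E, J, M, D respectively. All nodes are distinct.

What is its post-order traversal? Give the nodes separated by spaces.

The first element of pre-order is the root; it splits in-order into left and right subtrees.
Root M: left subtree has 6 nodes {A, R, G, C, E, J}, right has 1 {D}.
  Root E: left subtree has 4 nodes {A, R, G, C}, right has 1 {J}.
    Root C: left subtree has 3 nodes {A, R, G}, right has 0 { }.
      Root A: left subtree has 0 nodes { }, right has 2 {R, G}.
        Root R: left subtree has 0 nodes { }, right has 1 {G}.

G R A C J E D M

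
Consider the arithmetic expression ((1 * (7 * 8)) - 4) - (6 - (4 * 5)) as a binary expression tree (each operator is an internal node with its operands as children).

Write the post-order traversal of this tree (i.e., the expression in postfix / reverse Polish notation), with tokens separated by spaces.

1 7 8 * * 4 - 6 4 5 * - -

Post-order on an expression tree gives postfix notation: for each operator, emit left operand, right operand, then the operator.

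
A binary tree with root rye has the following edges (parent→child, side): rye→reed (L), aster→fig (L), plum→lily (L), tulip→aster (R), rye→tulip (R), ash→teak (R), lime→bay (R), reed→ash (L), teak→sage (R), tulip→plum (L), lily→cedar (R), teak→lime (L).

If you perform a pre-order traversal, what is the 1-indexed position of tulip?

8

Pre-order visits the node, then its left subtree, then its right subtree.
Visit rye.
At rye: go left to reed.
  Visit reed.
  At reed: go left to ash.
    Visit ash.
    At ash: no left child.
    At ash: go right to teak.
      Visit teak.
      At teak: go left to lime.
        Visit lime.
        At lime: no left child.
        At lime: go right to bay.
          bay is a leaf — visit bay.
      At teak: go right to sage.
        sage is a leaf — visit sage.
  At reed: no right child.
At rye: go right to tulip.
  Visit tulip.
  At tulip: go left to plum.
    Visit plum.
    At plum: go left to lily.
      Visit lily.
      At lily: no left child.
      At lily: go right to cedar.
        cedar is a leaf — visit cedar.
    At plum: no right child.
  At tulip: go right to aster.
    Visit aster.
    At aster: go left to fig.
      fig is a leaf — visit fig.
    At aster: no right child.
Full pre-order sequence: rye, reed, ash, teak, lime, bay, sage, tulip, plum, lily, cedar, aster, fig.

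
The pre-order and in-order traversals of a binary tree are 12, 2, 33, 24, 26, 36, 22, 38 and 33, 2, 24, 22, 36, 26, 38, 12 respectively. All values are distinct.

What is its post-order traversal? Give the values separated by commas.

33, 22, 36, 38, 26, 24, 2, 12

The first element of pre-order is the root; it splits in-order into left and right subtrees.
Root 12: left subtree has 7 nodes {33, 2, 24, 22, 36, 26, 38}, right has 0 { }.
  Root 2: left subtree has 1 node {33}, right has 5 {24, 22, 36, 26, 38}.
    Root 24: left subtree has 0 nodes { }, right has 4 {22, 36, 26, 38}.
      Root 26: left subtree has 2 nodes {22, 36}, right has 1 {38}.
        Root 36: left subtree has 1 node {22}, right has 0 { }.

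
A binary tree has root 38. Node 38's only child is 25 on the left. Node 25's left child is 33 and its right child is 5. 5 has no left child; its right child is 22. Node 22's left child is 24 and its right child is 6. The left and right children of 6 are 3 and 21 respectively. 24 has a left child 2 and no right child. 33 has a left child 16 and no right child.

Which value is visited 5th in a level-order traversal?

Level-order visits nodes level by level from the root, left to right within each level.
Level 0: 38
Level 1: 25
Level 2: 33, 5
Level 3: 16, 22
Level 4: 24, 6
Level 5: 2, 3, 21
Full level-order sequence: 38, 25, 33, 5, 16, 22, 24, 6, 2, 3, 21.

16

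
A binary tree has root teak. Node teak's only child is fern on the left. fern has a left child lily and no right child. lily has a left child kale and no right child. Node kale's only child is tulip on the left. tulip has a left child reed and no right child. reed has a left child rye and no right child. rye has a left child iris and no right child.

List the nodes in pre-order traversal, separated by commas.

teak, fern, lily, kale, tulip, reed, rye, iris

Pre-order visits the node, then its left subtree, then its right subtree.
Visit teak.
At teak: go left to fern.
  Visit fern.
  At fern: go left to lily.
    Visit lily.
    At lily: go left to kale.
      Visit kale.
      At kale: go left to tulip.
        Visit tulip.
        At tulip: go left to reed.
          Visit reed.
          At reed: go left to rye.
            Visit rye.
            At rye: go left to iris.
              iris is a leaf — visit iris.
            At rye: no right child.
          At reed: no right child.
        At tulip: no right child.
      At kale: no right child.
    At lily: no right child.
  At fern: no right child.
At teak: no right child.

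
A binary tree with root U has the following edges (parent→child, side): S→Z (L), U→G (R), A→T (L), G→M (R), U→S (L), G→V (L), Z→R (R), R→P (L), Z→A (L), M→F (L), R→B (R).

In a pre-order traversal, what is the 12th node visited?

F

Pre-order visits the node, then its left subtree, then its right subtree.
Visit U.
At U: go left to S.
  Visit S.
  At S: go left to Z.
    Visit Z.
    At Z: go left to A.
      Visit A.
      At A: go left to T.
        T is a leaf — visit T.
      At A: no right child.
    At Z: go right to R.
      Visit R.
      At R: go left to P.
        P is a leaf — visit P.
      At R: go right to B.
        B is a leaf — visit B.
  At S: no right child.
At U: go right to G.
  Visit G.
  At G: go left to V.
    V is a leaf — visit V.
  At G: go right to M.
    Visit M.
    At M: go left to F.
      F is a leaf — visit F.
    At M: no right child.
Full pre-order sequence: U, S, Z, A, T, R, P, B, G, V, M, F.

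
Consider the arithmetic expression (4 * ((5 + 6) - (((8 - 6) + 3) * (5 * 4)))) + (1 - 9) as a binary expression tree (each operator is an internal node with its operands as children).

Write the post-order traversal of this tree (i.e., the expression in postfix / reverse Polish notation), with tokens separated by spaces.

Post-order on an expression tree gives postfix notation: for each operator, emit left operand, right operand, then the operator.

4 5 6 + 8 6 - 3 + 5 4 * * - * 1 9 - +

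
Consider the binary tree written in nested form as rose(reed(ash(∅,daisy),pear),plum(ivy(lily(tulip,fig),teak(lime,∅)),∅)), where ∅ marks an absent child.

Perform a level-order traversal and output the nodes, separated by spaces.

Level-order visits nodes level by level from the root, left to right within each level.
Level 0: rose
Level 1: reed, plum
Level 2: ash, pear, ivy
Level 3: daisy, lily, teak
Level 4: tulip, fig, lime

rose reed plum ash pear ivy daisy lily teak tulip fig lime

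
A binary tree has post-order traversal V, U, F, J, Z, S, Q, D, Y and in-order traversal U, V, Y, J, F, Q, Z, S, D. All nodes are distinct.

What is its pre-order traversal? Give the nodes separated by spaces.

The last element of post-order is the root; it splits in-order into left and right subtrees.
Root Y: left subtree has 2 nodes {U, V}, right has 6 {J, F, Q, Z, S, D}.
  Root U: left subtree has 0 nodes { }, right has 1 {V}.
  Root D: left subtree has 5 nodes {J, F, Q, Z, S}, right has 0 { }.
    Root Q: left subtree has 2 nodes {J, F}, right has 2 {Z, S}.
      Root J: left subtree has 0 nodes { }, right has 1 {F}.
      Root S: left subtree has 1 node {Z}, right has 0 { }.

Y U V D Q J F S Z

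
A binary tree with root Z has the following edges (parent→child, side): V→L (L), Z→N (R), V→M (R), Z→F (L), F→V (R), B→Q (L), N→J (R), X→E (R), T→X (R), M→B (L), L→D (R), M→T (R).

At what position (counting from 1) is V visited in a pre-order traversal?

3

Pre-order visits the node, then its left subtree, then its right subtree.
Visit Z.
At Z: go left to F.
  Visit F.
  At F: no left child.
  At F: go right to V.
    Visit V.
    At V: go left to L.
      Visit L.
      At L: no left child.
      At L: go right to D.
        D is a leaf — visit D.
    At V: go right to M.
      Visit M.
      At M: go left to B.
        Visit B.
        At B: go left to Q.
          Q is a leaf — visit Q.
        At B: no right child.
      At M: go right to T.
        Visit T.
        At T: no left child.
        At T: go right to X.
          Visit X.
          At X: no left child.
          At X: go right to E.
            E is a leaf — visit E.
At Z: go right to N.
  Visit N.
  At N: no left child.
  At N: go right to J.
    J is a leaf — visit J.
Full pre-order sequence: Z, F, V, L, D, M, B, Q, T, X, E, N, J.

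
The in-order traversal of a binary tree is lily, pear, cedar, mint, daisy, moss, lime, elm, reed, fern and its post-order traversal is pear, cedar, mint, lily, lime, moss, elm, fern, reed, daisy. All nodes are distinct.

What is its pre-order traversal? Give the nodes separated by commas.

The last element of post-order is the root; it splits in-order into left and right subtrees.
Root daisy: left subtree has 4 nodes {lily, pear, cedar, mint}, right has 5 {moss, lime, elm, reed, fern}.
  Root lily: left subtree has 0 nodes { }, right has 3 {pear, cedar, mint}.
    Root mint: left subtree has 2 nodes {pear, cedar}, right has 0 { }.
      Root cedar: left subtree has 1 node {pear}, right has 0 { }.
  Root reed: left subtree has 3 nodes {moss, lime, elm}, right has 1 {fern}.
    Root elm: left subtree has 2 nodes {moss, lime}, right has 0 { }.
      Root moss: left subtree has 0 nodes { }, right has 1 {lime}.

daisy, lily, mint, cedar, pear, reed, elm, moss, lime, fern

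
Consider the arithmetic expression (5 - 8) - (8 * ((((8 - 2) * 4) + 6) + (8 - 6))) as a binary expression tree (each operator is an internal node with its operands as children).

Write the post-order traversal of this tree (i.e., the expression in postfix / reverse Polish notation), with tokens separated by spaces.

Post-order on an expression tree gives postfix notation: for each operator, emit left operand, right operand, then the operator.

5 8 - 8 8 2 - 4 * 6 + 8 6 - + * -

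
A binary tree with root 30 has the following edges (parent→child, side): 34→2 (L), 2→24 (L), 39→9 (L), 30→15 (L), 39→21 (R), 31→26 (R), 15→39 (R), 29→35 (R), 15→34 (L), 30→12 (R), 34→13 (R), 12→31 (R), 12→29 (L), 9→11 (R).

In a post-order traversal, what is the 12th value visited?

26

Post-order visits the left subtree, then the right subtree, then the node.
At 30: go left to 15.
  At 15: go left to 34.
    At 34: go left to 2.
      At 2: go left to 24.
        24 is a leaf — visit 24.
      At 2: no right child.
      Visit 2.
    At 34: go right to 13.
      13 is a leaf — visit 13.
    Visit 34.
  At 15: go right to 39.
    At 39: go left to 9.
      At 9: no left child.
      At 9: go right to 11.
        11 is a leaf — visit 11.
      Visit 9.
    At 39: go right to 21.
      21 is a leaf — visit 21.
    Visit 39.
  Visit 15.
At 30: go right to 12.
  At 12: go left to 29.
    At 29: no left child.
    At 29: go right to 35.
      35 is a leaf — visit 35.
    Visit 29.
  At 12: go right to 31.
    At 31: no left child.
    At 31: go right to 26.
      26 is a leaf — visit 26.
    Visit 31.
  Visit 12.
Visit 30.
Full post-order sequence: 24, 2, 13, 34, 11, 9, 21, 39, 15, 35, 29, 26, 31, 12, 30.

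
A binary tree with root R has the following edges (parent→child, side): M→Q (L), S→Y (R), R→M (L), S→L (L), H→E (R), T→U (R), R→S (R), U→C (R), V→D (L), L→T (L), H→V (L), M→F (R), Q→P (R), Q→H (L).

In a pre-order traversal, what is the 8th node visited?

Pre-order visits the node, then its left subtree, then its right subtree.
Visit R.
At R: go left to M.
  Visit M.
  At M: go left to Q.
    Visit Q.
    At Q: go left to H.
      Visit H.
      At H: go left to V.
        Visit V.
        At V: go left to D.
          D is a leaf — visit D.
        At V: no right child.
      At H: go right to E.
        E is a leaf — visit E.
    At Q: go right to P.
      P is a leaf — visit P.
  At M: go right to F.
    F is a leaf — visit F.
At R: go right to S.
  Visit S.
  At S: go left to L.
    Visit L.
    At L: go left to T.
      Visit T.
      At T: no left child.
      At T: go right to U.
        Visit U.
        At U: no left child.
        At U: go right to C.
          C is a leaf — visit C.
    At L: no right child.
  At S: go right to Y.
    Y is a leaf — visit Y.
Full pre-order sequence: R, M, Q, H, V, D, E, P, F, S, L, T, U, C, Y.

P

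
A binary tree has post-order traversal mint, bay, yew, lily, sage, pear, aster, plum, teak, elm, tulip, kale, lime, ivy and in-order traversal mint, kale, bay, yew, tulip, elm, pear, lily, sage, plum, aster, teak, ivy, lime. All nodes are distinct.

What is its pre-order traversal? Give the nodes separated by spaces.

ivy kale mint tulip yew bay elm teak plum pear sage lily aster lime

The last element of post-order is the root; it splits in-order into left and right subtrees.
Root ivy: left subtree has 12 nodes {mint, kale, bay, yew, tulip, elm, pear, lily, sage, plum, aster, teak}, right has 1 {lime}.
  Root kale: left subtree has 1 node {mint}, right has 10 {bay, yew, tulip, elm, pear, lily, sage, plum, aster, teak}.
    Root tulip: left subtree has 2 nodes {bay, yew}, right has 7 {elm, pear, lily, sage, plum, aster, teak}.
      Root yew: left subtree has 1 node {bay}, right has 0 { }.
      Root elm: left subtree has 0 nodes { }, right has 6 {pear, lily, sage, plum, aster, teak}.
        Root teak: left subtree has 5 nodes {pear, lily, sage, plum, aster}, right has 0 { }.
          Root plum: left subtree has 3 nodes {pear, lily, sage}, right has 1 {aster}.
            Root pear: left subtree has 0 nodes { }, right has 2 {lily, sage}.
              Root sage: left subtree has 1 node {lily}, right has 0 { }.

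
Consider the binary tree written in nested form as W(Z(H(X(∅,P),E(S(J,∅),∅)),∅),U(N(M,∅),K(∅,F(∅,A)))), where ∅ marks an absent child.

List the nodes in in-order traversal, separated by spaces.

In-order visits the left subtree, then the node, then the right subtree.
At W: go left to Z.
  At Z: go left to H.
    At H: go left to X.
      At X: no left child.
      Visit X.
      At X: go right to P.
        P is a leaf — visit P.
    Visit H.
    At H: go right to E.
      At E: go left to S.
        At S: go left to J.
          J is a leaf — visit J.
        Visit S.
        At S: no right child.
      Visit E.
      At E: no right child.
  Visit Z.
  At Z: no right child.
Visit W.
At W: go right to U.
  At U: go left to N.
    At N: go left to M.
      M is a leaf — visit M.
    Visit N.
    At N: no right child.
  Visit U.
  At U: go right to K.
    At K: no left child.
    Visit K.
    At K: go right to F.
      At F: no left child.
      Visit F.
      At F: go right to A.
        A is a leaf — visit A.

X P H J S E Z W M N U K F A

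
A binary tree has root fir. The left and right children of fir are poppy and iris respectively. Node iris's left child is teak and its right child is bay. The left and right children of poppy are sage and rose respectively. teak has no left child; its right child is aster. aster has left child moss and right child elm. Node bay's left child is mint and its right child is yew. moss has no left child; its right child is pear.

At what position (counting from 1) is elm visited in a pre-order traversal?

10

Pre-order visits the node, then its left subtree, then its right subtree.
Visit fir.
At fir: go left to poppy.
  Visit poppy.
  At poppy: go left to sage.
    sage is a leaf — visit sage.
  At poppy: go right to rose.
    rose is a leaf — visit rose.
At fir: go right to iris.
  Visit iris.
  At iris: go left to teak.
    Visit teak.
    At teak: no left child.
    At teak: go right to aster.
      Visit aster.
      At aster: go left to moss.
        Visit moss.
        At moss: no left child.
        At moss: go right to pear.
          pear is a leaf — visit pear.
      At aster: go right to elm.
        elm is a leaf — visit elm.
  At iris: go right to bay.
    Visit bay.
    At bay: go left to mint.
      mint is a leaf — visit mint.
    At bay: go right to yew.
      yew is a leaf — visit yew.
Full pre-order sequence: fir, poppy, sage, rose, iris, teak, aster, moss, pear, elm, bay, mint, yew.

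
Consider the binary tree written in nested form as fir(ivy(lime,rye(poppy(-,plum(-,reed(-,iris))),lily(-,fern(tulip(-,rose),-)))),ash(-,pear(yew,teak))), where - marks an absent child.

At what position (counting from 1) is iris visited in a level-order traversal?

Level-order visits nodes level by level from the root, left to right within each level.
Level 0: fir
Level 1: ivy, ash
Level 2: lime, rye, pear
Level 3: poppy, lily, yew, teak
Level 4: plum, fern
Level 5: reed, tulip
Level 6: iris, rose
Full level-order sequence: fir, ivy, ash, lime, rye, pear, poppy, lily, yew, teak, plum, fern, reed, tulip, iris, rose.

15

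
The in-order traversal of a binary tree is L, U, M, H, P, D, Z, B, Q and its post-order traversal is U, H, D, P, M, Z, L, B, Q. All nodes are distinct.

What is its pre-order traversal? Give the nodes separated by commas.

The last element of post-order is the root; it splits in-order into left and right subtrees.
Root Q: left subtree has 8 nodes {L, U, M, H, P, D, Z, B}, right has 0 { }.
  Root B: left subtree has 7 nodes {L, U, M, H, P, D, Z}, right has 0 { }.
    Root L: left subtree has 0 nodes { }, right has 6 {U, M, H, P, D, Z}.
      Root Z: left subtree has 5 nodes {U, M, H, P, D}, right has 0 { }.
        Root M: left subtree has 1 node {U}, right has 3 {H, P, D}.
          Root P: left subtree has 1 node {H}, right has 1 {D}.

Q, B, L, Z, M, U, P, H, D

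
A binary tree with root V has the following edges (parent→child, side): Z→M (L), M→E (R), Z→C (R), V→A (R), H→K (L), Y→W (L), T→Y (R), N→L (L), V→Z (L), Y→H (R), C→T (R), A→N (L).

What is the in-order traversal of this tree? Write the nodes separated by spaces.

In-order visits the left subtree, then the node, then the right subtree.
At V: go left to Z.
  At Z: go left to M.
    At M: no left child.
    Visit M.
    At M: go right to E.
      E is a leaf — visit E.
  Visit Z.
  At Z: go right to C.
    At C: no left child.
    Visit C.
    At C: go right to T.
      At T: no left child.
      Visit T.
      At T: go right to Y.
        At Y: go left to W.
          W is a leaf — visit W.
        Visit Y.
        At Y: go right to H.
          At H: go left to K.
            K is a leaf — visit K.
          Visit H.
          At H: no right child.
Visit V.
At V: go right to A.
  At A: go left to N.
    At N: go left to L.
      L is a leaf — visit L.
    Visit N.
    At N: no right child.
  Visit A.
  At A: no right child.

M E Z C T W Y K H V L N A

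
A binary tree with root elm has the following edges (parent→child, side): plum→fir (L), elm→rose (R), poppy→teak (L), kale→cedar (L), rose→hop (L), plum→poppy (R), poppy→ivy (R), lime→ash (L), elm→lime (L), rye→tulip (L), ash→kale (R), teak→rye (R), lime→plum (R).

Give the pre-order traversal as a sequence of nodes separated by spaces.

Pre-order visits the node, then its left subtree, then its right subtree.
Visit elm.
At elm: go left to lime.
  Visit lime.
  At lime: go left to ash.
    Visit ash.
    At ash: no left child.
    At ash: go right to kale.
      Visit kale.
      At kale: go left to cedar.
        cedar is a leaf — visit cedar.
      At kale: no right child.
  At lime: go right to plum.
    Visit plum.
    At plum: go left to fir.
      fir is a leaf — visit fir.
    At plum: go right to poppy.
      Visit poppy.
      At poppy: go left to teak.
        Visit teak.
        At teak: no left child.
        At teak: go right to rye.
          Visit rye.
          At rye: go left to tulip.
            tulip is a leaf — visit tulip.
          At rye: no right child.
      At poppy: go right to ivy.
        ivy is a leaf — visit ivy.
At elm: go right to rose.
  Visit rose.
  At rose: go left to hop.
    hop is a leaf — visit hop.
  At rose: no right child.

elm lime ash kale cedar plum fir poppy teak rye tulip ivy rose hop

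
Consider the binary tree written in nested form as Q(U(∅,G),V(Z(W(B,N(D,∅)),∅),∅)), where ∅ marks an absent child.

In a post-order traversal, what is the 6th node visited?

W

Post-order visits the left subtree, then the right subtree, then the node.
At Q: go left to U.
  At U: no left child.
  At U: go right to G.
    G is a leaf — visit G.
  Visit U.
At Q: go right to V.
  At V: go left to Z.
    At Z: go left to W.
      At W: go left to B.
        B is a leaf — visit B.
      At W: go right to N.
        At N: go left to D.
          D is a leaf — visit D.
        At N: no right child.
        Visit N.
      Visit W.
    At Z: no right child.
    Visit Z.
  At V: no right child.
  Visit V.
Visit Q.
Full post-order sequence: G, U, B, D, N, W, Z, V, Q.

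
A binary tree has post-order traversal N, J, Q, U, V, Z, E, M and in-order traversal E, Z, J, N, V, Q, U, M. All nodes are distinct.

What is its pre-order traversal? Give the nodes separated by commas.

M, E, Z, V, J, N, U, Q

The last element of post-order is the root; it splits in-order into left and right subtrees.
Root M: left subtree has 7 nodes {E, Z, J, N, V, Q, U}, right has 0 { }.
  Root E: left subtree has 0 nodes { }, right has 6 {Z, J, N, V, Q, U}.
    Root Z: left subtree has 0 nodes { }, right has 5 {J, N, V, Q, U}.
      Root V: left subtree has 2 nodes {J, N}, right has 2 {Q, U}.
        Root J: left subtree has 0 nodes { }, right has 1 {N}.
        Root U: left subtree has 1 node {Q}, right has 0 { }.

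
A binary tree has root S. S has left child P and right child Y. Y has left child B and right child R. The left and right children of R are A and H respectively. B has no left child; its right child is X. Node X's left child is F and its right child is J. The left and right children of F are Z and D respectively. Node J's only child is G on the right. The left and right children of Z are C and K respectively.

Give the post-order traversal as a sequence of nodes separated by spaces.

Post-order visits the left subtree, then the right subtree, then the node.
At S: go left to P.
  P is a leaf — visit P.
At S: go right to Y.
  At Y: go left to B.
    At B: no left child.
    At B: go right to X.
      At X: go left to F.
        At F: go left to Z.
          At Z: go left to C.
            C is a leaf — visit C.
          At Z: go right to K.
            K is a leaf — visit K.
          Visit Z.
        At F: go right to D.
          D is a leaf — visit D.
        Visit F.
      At X: go right to J.
        At J: no left child.
        At J: go right to G.
          G is a leaf — visit G.
        Visit J.
      Visit X.
    Visit B.
  At Y: go right to R.
    At R: go left to A.
      A is a leaf — visit A.
    At R: go right to H.
      H is a leaf — visit H.
    Visit R.
  Visit Y.
Visit S.

P C K Z D F G J X B A H R Y S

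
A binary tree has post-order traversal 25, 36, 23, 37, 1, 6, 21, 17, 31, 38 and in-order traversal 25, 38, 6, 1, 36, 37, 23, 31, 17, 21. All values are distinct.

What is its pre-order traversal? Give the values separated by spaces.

The last element of post-order is the root; it splits in-order into left and right subtrees.
Root 38: left subtree has 1 node {25}, right has 8 {6, 1, 36, 37, 23, 31, 17, 21}.
  Root 31: left subtree has 5 nodes {6, 1, 36, 37, 23}, right has 2 {17, 21}.
    Root 6: left subtree has 0 nodes { }, right has 4 {1, 36, 37, 23}.
      Root 1: left subtree has 0 nodes { }, right has 3 {36, 37, 23}.
        Root 37: left subtree has 1 node {36}, right has 1 {23}.
    Root 17: left subtree has 0 nodes { }, right has 1 {21}.

38 25 31 6 1 37 36 23 17 21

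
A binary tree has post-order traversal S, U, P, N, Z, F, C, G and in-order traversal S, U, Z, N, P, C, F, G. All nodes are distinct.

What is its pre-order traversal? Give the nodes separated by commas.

The last element of post-order is the root; it splits in-order into left and right subtrees.
Root G: left subtree has 7 nodes {S, U, Z, N, P, C, F}, right has 0 { }.
  Root C: left subtree has 5 nodes {S, U, Z, N, P}, right has 1 {F}.
    Root Z: left subtree has 2 nodes {S, U}, right has 2 {N, P}.
      Root U: left subtree has 1 node {S}, right has 0 { }.
      Root N: left subtree has 0 nodes { }, right has 1 {P}.

G, C, Z, U, S, N, P, F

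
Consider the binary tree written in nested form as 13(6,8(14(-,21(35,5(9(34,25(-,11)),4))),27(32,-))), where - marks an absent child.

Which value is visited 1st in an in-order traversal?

6

In-order visits the left subtree, then the node, then the right subtree.
At 13: go left to 6.
  6 is a leaf — visit 6.
Visit 13.
At 13: go right to 8.
  At 8: go left to 14.
    At 14: no left child.
    Visit 14.
    At 14: go right to 21.
      At 21: go left to 35.
        35 is a leaf — visit 35.
      Visit 21.
      At 21: go right to 5.
        At 5: go left to 9.
          At 9: go left to 34.
            34 is a leaf — visit 34.
          Visit 9.
          At 9: go right to 25.
            At 25: no left child.
            Visit 25.
            At 25: go right to 11.
              11 is a leaf — visit 11.
        Visit 5.
        At 5: go right to 4.
          4 is a leaf — visit 4.
  Visit 8.
  At 8: go right to 27.
    At 27: go left to 32.
      32 is a leaf — visit 32.
    Visit 27.
    At 27: no right child.
Full in-order sequence: 6, 13, 14, 35, 21, 34, 9, 25, 11, 5, 4, 8, 32, 27.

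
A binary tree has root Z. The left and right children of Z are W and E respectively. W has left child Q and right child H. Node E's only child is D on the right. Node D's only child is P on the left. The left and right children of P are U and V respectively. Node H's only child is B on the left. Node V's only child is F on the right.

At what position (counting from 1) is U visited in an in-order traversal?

7

In-order visits the left subtree, then the node, then the right subtree.
At Z: go left to W.
  At W: go left to Q.
    Q is a leaf — visit Q.
  Visit W.
  At W: go right to H.
    At H: go left to B.
      B is a leaf — visit B.
    Visit H.
    At H: no right child.
Visit Z.
At Z: go right to E.
  At E: no left child.
  Visit E.
  At E: go right to D.
    At D: go left to P.
      At P: go left to U.
        U is a leaf — visit U.
      Visit P.
      At P: go right to V.
        At V: no left child.
        Visit V.
        At V: go right to F.
          F is a leaf — visit F.
    Visit D.
    At D: no right child.
Full in-order sequence: Q, W, B, H, Z, E, U, P, V, F, D.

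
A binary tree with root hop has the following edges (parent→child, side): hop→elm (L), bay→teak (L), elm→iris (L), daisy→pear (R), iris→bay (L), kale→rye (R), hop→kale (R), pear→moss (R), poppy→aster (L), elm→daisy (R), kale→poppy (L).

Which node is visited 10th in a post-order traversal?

Post-order visits the left subtree, then the right subtree, then the node.
At hop: go left to elm.
  At elm: go left to iris.
    At iris: go left to bay.
      At bay: go left to teak.
        teak is a leaf — visit teak.
      At bay: no right child.
      Visit bay.
    At iris: no right child.
    Visit iris.
  At elm: go right to daisy.
    At daisy: no left child.
    At daisy: go right to pear.
      At pear: no left child.
      At pear: go right to moss.
        moss is a leaf — visit moss.
      Visit pear.
    Visit daisy.
  Visit elm.
At hop: go right to kale.
  At kale: go left to poppy.
    At poppy: go left to aster.
      aster is a leaf — visit aster.
    At poppy: no right child.
    Visit poppy.
  At kale: go right to rye.
    rye is a leaf — visit rye.
  Visit kale.
Visit hop.
Full post-order sequence: teak, bay, iris, moss, pear, daisy, elm, aster, poppy, rye, kale, hop.

rye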